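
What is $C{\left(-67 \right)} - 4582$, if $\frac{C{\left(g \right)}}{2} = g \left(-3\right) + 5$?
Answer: $-4170$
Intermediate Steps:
$C{\left(g \right)} = 10 - 6 g$ ($C{\left(g \right)} = 2 \left(g \left(-3\right) + 5\right) = 2 \left(- 3 g + 5\right) = 2 \left(5 - 3 g\right) = 10 - 6 g$)
$C{\left(-67 \right)} - 4582 = \left(10 - -402\right) - 4582 = \left(10 + 402\right) - 4582 = 412 - 4582 = -4170$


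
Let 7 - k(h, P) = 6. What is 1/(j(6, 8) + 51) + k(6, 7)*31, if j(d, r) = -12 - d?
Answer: 1024/33 ≈ 31.030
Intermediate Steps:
k(h, P) = 1 (k(h, P) = 7 - 1*6 = 7 - 6 = 1)
1/(j(6, 8) + 51) + k(6, 7)*31 = 1/((-12 - 1*6) + 51) + 1*31 = 1/((-12 - 6) + 51) + 31 = 1/(-18 + 51) + 31 = 1/33 + 31 = 1024/33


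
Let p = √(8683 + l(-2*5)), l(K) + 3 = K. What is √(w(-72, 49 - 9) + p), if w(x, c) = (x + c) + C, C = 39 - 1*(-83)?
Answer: √(90 + 17*√30) ≈ 13.532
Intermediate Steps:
l(K) = -3 + K
p = 17*√30 (p = √(8683 + (-3 - 2*5)) = √(8683 + (-3 - 10)) = √(8683 - 13) = √8670 = 17*√30 ≈ 93.113)
C = 122 (C = 39 + 83 = 122)
w(x, c) = 122 + c + x (w(x, c) = (x + c) + 122 = (c + x) + 122 = 122 + c + x)
√(w(-72, 49 - 9) + p) = √((122 + (49 - 9) - 72) + 17*√30) = √((122 + 40 - 72) + 17*√30) = √(90 + 17*√30)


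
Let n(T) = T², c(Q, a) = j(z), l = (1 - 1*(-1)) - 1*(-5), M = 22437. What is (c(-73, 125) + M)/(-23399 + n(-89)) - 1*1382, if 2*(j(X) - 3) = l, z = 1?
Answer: -42826079/30956 ≈ -1383.4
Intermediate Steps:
l = 7 (l = (1 + 1) + 5 = 2 + 5 = 7)
j(X) = 13/2 (j(X) = 3 + (½)*7 = 3 + 7/2 = 13/2)
c(Q, a) = 13/2
(c(-73, 125) + M)/(-23399 + n(-89)) - 1*1382 = (13/2 + 22437)/(-23399 + (-89)²) - 1*1382 = 44887/(2*(-23399 + 7921)) - 1382 = (44887/2)/(-15478) - 1382 = (44887/2)*(-1/15478) - 1382 = -44887/30956 - 1382 = -42826079/30956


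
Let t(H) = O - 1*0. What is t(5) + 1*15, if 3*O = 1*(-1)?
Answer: 44/3 ≈ 14.667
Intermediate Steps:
O = -⅓ (O = (1*(-1))/3 = (⅓)*(-1) = -⅓ ≈ -0.33333)
t(H) = -⅓ (t(H) = -⅓ - 1*0 = -⅓ + 0 = -⅓)
t(5) + 1*15 = -⅓ + 1*15 = -⅓ + 15 = 44/3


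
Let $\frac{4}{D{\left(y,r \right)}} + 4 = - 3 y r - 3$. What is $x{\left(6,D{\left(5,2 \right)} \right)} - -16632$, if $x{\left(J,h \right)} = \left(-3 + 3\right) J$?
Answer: $16632$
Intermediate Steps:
$D{\left(y,r \right)} = \frac{4}{-7 - 3 r y}$ ($D{\left(y,r \right)} = \frac{4}{-4 + \left(- 3 y r - 3\right)} = \frac{4}{-4 - \left(3 + 3 r y\right)} = \frac{4}{-7 - 3 r y}$)
$x{\left(J,h \right)} = 0$ ($x{\left(J,h \right)} = 0 J = 0$)
$x{\left(6,D{\left(5,2 \right)} \right)} - -16632 = 0 - -16632 = 0 + 16632 = 16632$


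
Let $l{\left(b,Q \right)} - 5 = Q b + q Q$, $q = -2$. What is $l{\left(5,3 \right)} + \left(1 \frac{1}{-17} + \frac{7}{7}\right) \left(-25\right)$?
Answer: $- \frac{162}{17} \approx -9.5294$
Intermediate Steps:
$l{\left(b,Q \right)} = 5 - 2 Q + Q b$ ($l{\left(b,Q \right)} = 5 + \left(Q b - 2 Q\right) = 5 + \left(- 2 Q + Q b\right) = 5 - 2 Q + Q b$)
$l{\left(5,3 \right)} + \left(1 \frac{1}{-17} + \frac{7}{7}\right) \left(-25\right) = \left(5 - 6 + 3 \cdot 5\right) + \left(1 \frac{1}{-17} + \frac{7}{7}\right) \left(-25\right) = \left(5 - 6 + 15\right) + \left(1 \left(- \frac{1}{17}\right) + 7 \cdot \frac{1}{7}\right) \left(-25\right) = 14 + \left(- \frac{1}{17} + 1\right) \left(-25\right) = 14 + \frac{16}{17} \left(-25\right) = 14 - \frac{400}{17} = - \frac{162}{17}$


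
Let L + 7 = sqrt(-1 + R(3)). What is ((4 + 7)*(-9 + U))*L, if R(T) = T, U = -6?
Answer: 1155 - 165*sqrt(2) ≈ 921.65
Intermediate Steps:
L = -7 + sqrt(2) (L = -7 + sqrt(-1 + 3) = -7 + sqrt(2) ≈ -5.5858)
((4 + 7)*(-9 + U))*L = ((4 + 7)*(-9 - 6))*(-7 + sqrt(2)) = (11*(-15))*(-7 + sqrt(2)) = -165*(-7 + sqrt(2)) = 1155 - 165*sqrt(2)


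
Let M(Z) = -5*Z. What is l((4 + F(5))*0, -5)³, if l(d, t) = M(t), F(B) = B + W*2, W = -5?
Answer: 15625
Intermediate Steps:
F(B) = -10 + B (F(B) = B - 5*2 = B - 10 = -10 + B)
l(d, t) = -5*t
l((4 + F(5))*0, -5)³ = (-5*(-5))³ = 25³ = 15625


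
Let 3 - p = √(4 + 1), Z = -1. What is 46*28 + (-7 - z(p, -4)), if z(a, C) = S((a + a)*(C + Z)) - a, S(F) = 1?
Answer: 1283 - √5 ≈ 1280.8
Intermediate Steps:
p = 3 - √5 (p = 3 - √(4 + 1) = 3 - √5 ≈ 0.76393)
z(a, C) = 1 - a
46*28 + (-7 - z(p, -4)) = 46*28 + (-7 - (1 - (3 - √5))) = 1288 + (-7 - (1 + (-3 + √5))) = 1288 + (-7 - (-2 + √5)) = 1288 + (-7 + (2 - √5)) = 1288 + (-5 - √5) = 1283 - √5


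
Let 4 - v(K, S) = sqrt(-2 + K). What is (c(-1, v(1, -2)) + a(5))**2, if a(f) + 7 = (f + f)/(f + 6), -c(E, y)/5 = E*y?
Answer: 20384/121 - 1530*I/11 ≈ 168.46 - 139.09*I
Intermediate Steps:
v(K, S) = 4 - sqrt(-2 + K)
c(E, y) = -5*E*y
a(f) = -7 + 2*f/(6 + f) (a(f) = -7 + (f + f)/(f + 6) = -7 + (2*f)/(6 + f) = -7 + 2*f/(6 + f))
(c(-1, v(1, -2)) + a(5))**2 = (-5*(-1)*(4 - sqrt(-2 + 1)) + (-42 - 5*5)/(6 + 5))**2 = (-5*(-1)*(4 - sqrt(-1)) + (-42 - 25)/11)**2 = (-5*(-1)*(4 - I) + (1/11)*(-67))**2 = ((20 - 5*I) - 67/11)**2 = (153/11 - 5*I)**2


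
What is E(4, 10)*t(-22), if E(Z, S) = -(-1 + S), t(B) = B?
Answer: 198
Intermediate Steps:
E(Z, S) = 1 - S
E(4, 10)*t(-22) = (1 - 1*10)*(-22) = (1 - 10)*(-22) = -9*(-22) = 198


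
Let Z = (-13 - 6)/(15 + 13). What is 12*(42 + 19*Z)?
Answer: 2445/7 ≈ 349.29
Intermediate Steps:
Z = -19/28 ≈ -0.67857
12*(42 + 19*Z) = 12*(42 + 19*(-19/28)) = 12*(42 - 361/28) = 12*(815/28) = 2445/7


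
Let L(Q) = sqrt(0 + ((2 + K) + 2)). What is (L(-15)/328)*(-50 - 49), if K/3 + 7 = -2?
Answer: -99*I*sqrt(23)/328 ≈ -1.4475*I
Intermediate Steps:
K = -27 (K = -21 + 3*(-2) = -21 - 6 = -27)
L(Q) = I*sqrt(23) (L(Q) = sqrt(0 + ((2 - 27) + 2)) = sqrt(0 + (-25 + 2)) = sqrt(0 - 23) = sqrt(-23) = I*sqrt(23))
(L(-15)/328)*(-50 - 49) = ((I*sqrt(23))/328)*(-50 - 49) = ((I*sqrt(23))*(1/328))*(-99) = (I*sqrt(23)/328)*(-99) = -99*I*sqrt(23)/328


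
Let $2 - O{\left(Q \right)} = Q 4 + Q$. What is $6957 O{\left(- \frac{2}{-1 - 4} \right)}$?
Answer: $0$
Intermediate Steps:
$O{\left(Q \right)} = 2 - 5 Q$ ($O{\left(Q \right)} = 2 - \left(Q 4 + Q\right) = 2 - \left(4 Q + Q\right) = 2 - 5 Q$)
$6957 O{\left(- \frac{2}{-1 - 4} \right)} = 6957 \left(2 - 5 \left(- \frac{2}{-1 - 4}\right)\right) = 6957 \left(2 - 5 \left(- \frac{2}{-5}\right)\right) = 6957 \left(2 - 5 \left(\left(-2\right) \left(- \frac{1}{5}\right)\right)\right) = 6957 \left(2 - 2\right) = 6957 \cdot 0 = 0$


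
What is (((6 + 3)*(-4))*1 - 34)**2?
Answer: 4900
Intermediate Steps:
(((6 + 3)*(-4))*1 - 34)**2 = ((9*(-4))*1 - 34)**2 = (-36*1 - 34)**2 = (-36 - 34)**2 = (-70)**2 = 4900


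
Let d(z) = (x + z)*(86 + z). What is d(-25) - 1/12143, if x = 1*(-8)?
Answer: -24443860/12143 ≈ -2013.0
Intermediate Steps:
x = -8
d(z) = (-8 + z)*(86 + z)
d(-25) - 1/12143 = (-688 + (-25)² + 78*(-25)) - 1/12143 = (-688 + 625 - 1950) - 1*1/12143 = -2013 - 1/12143 = -24443860/12143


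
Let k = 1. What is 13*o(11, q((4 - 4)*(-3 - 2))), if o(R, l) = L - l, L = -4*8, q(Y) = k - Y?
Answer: -429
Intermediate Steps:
q(Y) = 1 - Y
L = -32
o(R, l) = -32 - l
13*o(11, q((4 - 4)*(-3 - 2))) = 13*(-32 - (1 - (4 - 4)*(-3 - 2))) = 13*(-32 - (1 - 0*(-5))) = 13*(-32 - (1 - 1*0)) = 13*(-32 - (1 + 0)) = 13*(-32 - 1*1) = 13*(-32 - 1) = 13*(-33) = -429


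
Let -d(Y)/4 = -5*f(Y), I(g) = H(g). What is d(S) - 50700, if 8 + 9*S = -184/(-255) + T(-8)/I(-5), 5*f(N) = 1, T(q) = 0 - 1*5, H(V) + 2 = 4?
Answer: -50696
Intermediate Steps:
H(V) = 2 (H(V) = -2 + 4 = 2)
I(g) = 2
T(q) = -5 (T(q) = 0 - 5 = -5)
f(N) = ⅕ (f(N) = (⅕)*1 = ⅕)
S = -4987/4590 (S = -8/9 + (-184/(-255) - 5/2)/9 = -8/9 + (-184*(-1/255) - 5*½)/9 = -8/9 + (184/255 - 5/2)/9 = -8/9 + (⅑)*(-907/510) = -8/9 - 907/4590 = -4987/4590 ≈ -1.0865)
d(Y) = 4 (d(Y) = -(-20)/5 = -4*(-1) = 4)
d(S) - 50700 = 4 - 50700 = -50696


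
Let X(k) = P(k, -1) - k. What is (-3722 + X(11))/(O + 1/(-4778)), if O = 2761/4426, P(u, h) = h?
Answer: -9870562019/1648454 ≈ -5987.8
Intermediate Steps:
X(k) = -1 - k
O = 2761/4426 (O = 2761*(1/4426) = 2761/4426 ≈ 0.62381)
(-3722 + X(11))/(O + 1/(-4778)) = (-3722 + (-1 - 1*11))/(2761/4426 + 1/(-4778)) = (-3722 + (-1 - 11))/(2761/4426 - 1/4778) = (-3722 - 12)/(3296908/5286857) = -3734*5286857/3296908 = -9870562019/1648454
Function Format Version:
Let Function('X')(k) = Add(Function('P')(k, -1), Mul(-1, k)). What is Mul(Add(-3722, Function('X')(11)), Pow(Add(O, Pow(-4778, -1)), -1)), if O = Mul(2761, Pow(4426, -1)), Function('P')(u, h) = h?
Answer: Rational(-9870562019, 1648454) ≈ -5987.8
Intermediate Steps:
Function('X')(k) = Add(-1, Mul(-1, k))
O = Rational(2761, 4426) (O = Mul(2761, Rational(1, 4426)) = Rational(2761, 4426) ≈ 0.62381)
Mul(Add(-3722, Function('X')(11)), Pow(Add(O, Pow(-4778, -1)), -1)) = Mul(Add(-3722, Add(-1, Mul(-1, 11))), Pow(Add(Rational(2761, 4426), Pow(-4778, -1)), -1)) = Mul(Add(-3722, Add(-1, -11)), Pow(Add(Rational(2761, 4426), Rational(-1, 4778)), -1)) = Mul(Add(-3722, -12), Pow(Rational(3296908, 5286857), -1)) = Mul(-3734, Rational(5286857, 3296908)) = Rational(-9870562019, 1648454)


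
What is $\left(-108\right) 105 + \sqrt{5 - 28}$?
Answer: $-11340 + i \sqrt{23} \approx -11340.0 + 4.7958 i$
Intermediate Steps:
$\left(-108\right) 105 + \sqrt{5 - 28} = -11340 + \sqrt{-23} = -11340 + i \sqrt{23}$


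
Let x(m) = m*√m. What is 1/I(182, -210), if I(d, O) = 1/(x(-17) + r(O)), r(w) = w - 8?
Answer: -218 - 17*I*√17 ≈ -218.0 - 70.093*I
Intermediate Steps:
r(w) = -8 + w
x(m) = m^(3/2)
I(d, O) = 1/(-8 + O - 17*I*√17) (I(d, O) = 1/((-17)^(3/2) + (-8 + O)) = 1/(-17*I*√17 + (-8 + O)) = 1/(-8 + O - 17*I*√17))
1/I(182, -210) = 1/(1/(-8 - 210 - 17*I*√17)) = 1/(1/(-218 - 17*I*√17)) = -218 - 17*I*√17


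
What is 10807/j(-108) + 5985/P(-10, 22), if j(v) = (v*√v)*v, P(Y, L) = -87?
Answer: -1995/29 - 10807*I*√3/209952 ≈ -68.793 - 0.089155*I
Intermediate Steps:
j(v) = v^(5/2) (j(v) = v^(3/2)*v = v^(5/2))
10807/j(-108) + 5985/P(-10, 22) = 10807/((-108)^(5/2)) + 5985/(-87) = 10807/((69984*I*√3)) + 5985*(-1/87) = 10807*(-I*√3/209952) - 1995/29 = -10807*I*√3/209952 - 1995/29 = -1995/29 - 10807*I*√3/209952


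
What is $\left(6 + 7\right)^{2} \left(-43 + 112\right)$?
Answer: $11661$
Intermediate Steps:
$\left(6 + 7\right)^{2} \left(-43 + 112\right) = 13^{2} \cdot 69 = 169 \cdot 69 = 11661$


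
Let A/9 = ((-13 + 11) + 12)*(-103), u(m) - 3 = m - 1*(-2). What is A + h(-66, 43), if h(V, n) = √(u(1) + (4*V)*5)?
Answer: -9270 + 3*I*√146 ≈ -9270.0 + 36.249*I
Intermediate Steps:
u(m) = 5 + m (u(m) = 3 + (m - 1*(-2)) = 3 + (m + 2) = 3 + (2 + m) = 5 + m)
h(V, n) = √(6 + 20*V) (h(V, n) = √((5 + 1) + (4*V)*5) = √(6 + 20*V))
A = -9270 (A = 9*(((-13 + 11) + 12)*(-103)) = 9*((-2 + 12)*(-103)) = 9*(10*(-103)) = 9*(-1030) = -9270)
A + h(-66, 43) = -9270 + √(6 + 20*(-66)) = -9270 + √(6 - 1320) = -9270 + √(-1314) = -9270 + 3*I*√146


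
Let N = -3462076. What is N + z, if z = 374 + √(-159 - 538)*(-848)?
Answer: -3461702 - 848*I*√697 ≈ -3.4617e+6 - 22388.0*I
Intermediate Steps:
z = 374 - 848*I*√697 (z = 374 + √(-697)*(-848) = 374 + (I*√697)*(-848) = 374 - 848*I*√697 ≈ 374.0 - 22388.0*I)
N + z = -3462076 + (374 - 848*I*√697) = -3461702 - 848*I*√697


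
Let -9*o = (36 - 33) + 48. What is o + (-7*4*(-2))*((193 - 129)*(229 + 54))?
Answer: 3042799/3 ≈ 1.0143e+6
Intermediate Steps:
o = -17/3 (o = -((36 - 33) + 48)/9 = -(3 + 48)/9 = -1/9*51 = -17/3 ≈ -5.6667)
o + (-7*4*(-2))*((193 - 129)*(229 + 54)) = -17/3 + (-7*4*(-2))*((193 - 129)*(229 + 54)) = -17/3 + (-28*(-2))*(64*283) = -17/3 + 56*18112 = -17/3 + 1014272 = 3042799/3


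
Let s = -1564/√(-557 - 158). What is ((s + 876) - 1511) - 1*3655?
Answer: -4290 + 1564*I*√715/715 ≈ -4290.0 + 58.49*I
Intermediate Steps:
s = 1564*I*√715/715 (s = -1564*(-I*√715/715) = -(-1564)*I*√715/715 = 1564*I*√715/715 ≈ 58.49*I)
((s + 876) - 1511) - 1*3655 = ((1564*I*√715/715 + 876) - 1511) - 1*3655 = ((876 + 1564*I*√715/715) - 1511) - 3655 = (-635 + 1564*I*√715/715) - 3655 = -4290 + 1564*I*√715/715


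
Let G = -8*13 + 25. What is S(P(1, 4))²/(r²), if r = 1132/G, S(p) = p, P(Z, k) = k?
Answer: 6241/80089 ≈ 0.077926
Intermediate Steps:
G = -79 (G = -104 + 25 = -79)
r = -1132/79 (r = 1132/(-79) = 1132*(-1/79) = -1132/79 ≈ -14.329)
S(P(1, 4))²/(r²) = 4²/((-1132/79)²) = 16/(1281424/6241) = 16*(6241/1281424) = 6241/80089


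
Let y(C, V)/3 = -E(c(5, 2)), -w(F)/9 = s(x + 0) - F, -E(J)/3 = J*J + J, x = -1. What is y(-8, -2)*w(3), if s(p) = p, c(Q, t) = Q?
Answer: 9720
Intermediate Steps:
E(J) = -3*J - 3*J**2 (E(J) = -3*(J*J + J) = -3*(J**2 + J) = -3*(J + J**2) = -3*J - 3*J**2)
w(F) = 9 + 9*F (w(F) = -9*((-1 + 0) - F) = -9*(-1 - F) = 9 + 9*F)
y(C, V) = 270 (y(C, V) = 3*(-(-3)*5*(1 + 5)) = 3*(-(-3)*5*6) = 3*(-1*(-90)) = 3*90 = 270)
y(-8, -2)*w(3) = 270*(9 + 9*3) = 270*(9 + 27) = 270*36 = 9720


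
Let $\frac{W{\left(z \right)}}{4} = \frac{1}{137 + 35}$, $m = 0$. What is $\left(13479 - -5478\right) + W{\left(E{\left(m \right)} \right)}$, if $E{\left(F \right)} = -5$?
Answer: $\frac{815152}{43} \approx 18957.0$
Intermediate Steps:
$W{\left(z \right)} = \frac{1}{43}$ ($W{\left(z \right)} = \frac{4}{137 + 35} = \frac{4}{172} = 4 \cdot \frac{1}{172} = \frac{1}{43}$)
$\left(13479 - -5478\right) + W{\left(E{\left(m \right)} \right)} = \left(13479 - -5478\right) + \frac{1}{43} = \left(13479 + 5478\right) + \frac{1}{43} = 18957 + \frac{1}{43} = \frac{815152}{43}$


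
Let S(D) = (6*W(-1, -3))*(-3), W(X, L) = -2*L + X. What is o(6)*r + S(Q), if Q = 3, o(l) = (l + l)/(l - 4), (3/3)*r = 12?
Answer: -18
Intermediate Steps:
r = 12
W(X, L) = X - 2*L
o(l) = 2*l/(-4 + l) (o(l) = (2*l)/(-4 + l) = 2*l/(-4 + l))
S(D) = -90 (S(D) = (6*(-1 - 2*(-3)))*(-3) = (6*(-1 + 6))*(-3) = (6*5)*(-3) = 30*(-3) = -90)
o(6)*r + S(Q) = (2*6/(-4 + 6))*12 - 90 = (2*6/2)*12 - 90 = (2*6*(1/2))*12 - 90 = 6*12 - 90 = 72 - 90 = -18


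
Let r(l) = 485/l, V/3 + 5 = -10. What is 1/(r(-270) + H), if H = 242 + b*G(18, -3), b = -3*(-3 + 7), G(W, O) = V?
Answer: 54/42131 ≈ 0.0012817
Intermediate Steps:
V = -45 (V = -15 + 3*(-10) = -15 - 30 = -45)
G(W, O) = -45
b = -12 (b = -3*4 = -12)
H = 782 (H = 242 - 12*(-45) = 242 + 540 = 782)
1/(r(-270) + H) = 1/(485/(-270) + 782) = 1/(485*(-1/270) + 782) = 1/(-97/54 + 782) = 1/(42131/54) = 54/42131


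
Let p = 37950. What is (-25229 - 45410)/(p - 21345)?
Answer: -70639/16605 ≈ -4.2541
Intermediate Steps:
(-25229 - 45410)/(p - 21345) = (-25229 - 45410)/(37950 - 21345) = -70639/16605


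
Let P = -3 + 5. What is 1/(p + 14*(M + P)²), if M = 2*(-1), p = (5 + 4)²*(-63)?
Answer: -1/5103 ≈ -0.00019596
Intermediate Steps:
P = 2
p = -5103 (p = 9²*(-63) = 81*(-63) = -5103)
M = -2
1/(p + 14*(M + P)²) = 1/(-5103 + 14*(-2 + 2)²) = 1/(-5103 + 14*0²) = 1/(-5103 + 14*0) = 1/(-5103 + 0) = 1/(-5103) = -1/5103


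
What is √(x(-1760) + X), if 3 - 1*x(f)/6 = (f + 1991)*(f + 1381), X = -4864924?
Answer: 2*I*√1084903 ≈ 2083.2*I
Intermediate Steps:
x(f) = 18 - 6*(1381 + f)*(1991 + f) (x(f) = 18 - 6*(f + 1991)*(f + 1381) = 18 - 6*(1991 + f)*(1381 + f) = 18 - 6*(1381 + f)*(1991 + f))
√(x(-1760) + X) = √((-16497408 - 20232*(-1760) - 6*(-1760)²) - 4864924) = √((-16497408 + 35608320 - 6*3097600) - 4864924) = √((-16497408 + 35608320 - 18585600) - 4864924) = √(525312 - 4864924) = √(-4339612) = 2*I*√1084903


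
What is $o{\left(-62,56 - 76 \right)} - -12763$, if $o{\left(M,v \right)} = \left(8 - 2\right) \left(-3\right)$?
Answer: $12745$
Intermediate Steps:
$o{\left(M,v \right)} = -18$ ($o{\left(M,v \right)} = 6 \left(-3\right) = -18$)
$o{\left(-62,56 - 76 \right)} - -12763 = -18 - -12763 = -18 + 12763 = 12745$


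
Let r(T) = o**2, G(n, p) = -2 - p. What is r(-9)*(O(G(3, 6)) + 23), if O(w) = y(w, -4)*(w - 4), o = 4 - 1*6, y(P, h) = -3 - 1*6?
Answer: 524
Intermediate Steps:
y(P, h) = -9 (y(P, h) = -3 - 6 = -9)
o = -2 (o = 4 - 6 = -2)
O(w) = 36 - 9*w (O(w) = -9*(w - 4) = -9*(-4 + w) = 36 - 9*w)
r(T) = 4 (r(T) = (-2)**2 = 4)
r(-9)*(O(G(3, 6)) + 23) = 4*((36 - 9*(-2 - 1*6)) + 23) = 4*((36 - 9*(-2 - 6)) + 23) = 4*((36 - 9*(-8)) + 23) = 4*((36 + 72) + 23) = 4*(108 + 23) = 4*131 = 524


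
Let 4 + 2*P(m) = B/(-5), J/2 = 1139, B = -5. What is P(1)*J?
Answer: -3417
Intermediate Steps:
J = 2278 (J = 2*1139 = 2278)
P(m) = -3/2 (P(m) = -2 + (-5/(-5))/2 = -2 + (-5*(-1/5))/2 = -2 + (1/2)*1 = -2 + 1/2 = -3/2)
P(1)*J = -3/2*2278 = -3417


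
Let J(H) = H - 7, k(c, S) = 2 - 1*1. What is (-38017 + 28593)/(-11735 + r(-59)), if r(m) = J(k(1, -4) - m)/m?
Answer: 278008/346209 ≈ 0.80301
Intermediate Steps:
k(c, S) = 1 (k(c, S) = 2 - 1 = 1)
J(H) = -7 + H
r(m) = (-6 - m)/m (r(m) = (-7 + (1 - m))/m = (-6 - m)/m)
(-38017 + 28593)/(-11735 + r(-59)) = (-38017 + 28593)/(-11735 + (-6 - 1*(-59))/(-59)) = -9424/(-11735 - (-6 + 59)/59) = -9424/(-11735 - 1/59*53) = -9424/(-11735 - 53/59) = -9424/(-692418/59) = -9424*(-59/692418) = 278008/346209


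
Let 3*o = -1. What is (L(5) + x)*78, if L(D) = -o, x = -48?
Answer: -3718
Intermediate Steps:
o = -⅓ (o = (⅓)*(-1) = -⅓ ≈ -0.33333)
L(D) = ⅓ (L(D) = -1*(-⅓) = ⅓)
(L(5) + x)*78 = (⅓ - 48)*78 = -143/3*78 = -3718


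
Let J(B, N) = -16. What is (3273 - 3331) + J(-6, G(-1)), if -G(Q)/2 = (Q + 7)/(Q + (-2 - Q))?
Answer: -74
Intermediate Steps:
G(Q) = 7 + Q (G(Q) = -2*(Q + 7)/(Q + (-2 - Q)) = -2*(7 + Q)/(-2) = -2*(7 + Q)*(-1)/2 = -2*(-7/2 - Q/2) = 7 + Q)
(3273 - 3331) + J(-6, G(-1)) = (3273 - 3331) - 16 = -58 - 16 = -74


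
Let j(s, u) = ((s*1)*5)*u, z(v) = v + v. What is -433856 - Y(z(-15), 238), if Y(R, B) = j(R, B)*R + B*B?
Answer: -1561500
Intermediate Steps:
z(v) = 2*v
j(s, u) = 5*s*u (j(s, u) = (s*5)*u = (5*s)*u = 5*s*u)
Y(R, B) = B² + 5*B*R² (Y(R, B) = (5*R*B)*R + B*B = (5*B*R)*R + B² = 5*B*R² + B² = B² + 5*B*R²)
-433856 - Y(z(-15), 238) = -433856 - 238*(238 + 5*(2*(-15))²) = -433856 - 238*(238 + 5*(-30)²) = -433856 - 238*(238 + 5*900) = -433856 - 238*(238 + 4500) = -433856 - 238*4738 = -433856 - 1*1127644 = -433856 - 1127644 = -1561500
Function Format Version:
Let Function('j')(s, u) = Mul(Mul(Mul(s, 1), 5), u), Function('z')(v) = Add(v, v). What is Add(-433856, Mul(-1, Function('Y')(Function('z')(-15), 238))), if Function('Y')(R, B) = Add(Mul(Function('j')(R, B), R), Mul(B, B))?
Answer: -1561500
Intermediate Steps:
Function('z')(v) = Mul(2, v)
Function('j')(s, u) = Mul(5, s, u) (Function('j')(s, u) = Mul(Mul(s, 5), u) = Mul(Mul(5, s), u) = Mul(5, s, u))
Function('Y')(R, B) = Add(Pow(B, 2), Mul(5, B, Pow(R, 2))) (Function('Y')(R, B) = Add(Mul(Mul(5, R, B), R), Mul(B, B)) = Add(Mul(Mul(5, B, R), R), Pow(B, 2)) = Add(Mul(5, B, Pow(R, 2)), Pow(B, 2)) = Add(Pow(B, 2), Mul(5, B, Pow(R, 2))))
Add(-433856, Mul(-1, Function('Y')(Function('z')(-15), 238))) = Add(-433856, Mul(-1, Mul(238, Add(238, Mul(5, Pow(Mul(2, -15), 2)))))) = Add(-433856, Mul(-1, Mul(238, Add(238, Mul(5, Pow(-30, 2)))))) = Add(-433856, Mul(-1, Mul(238, Add(238, Mul(5, 900))))) = Add(-433856, Mul(-1, Mul(238, Add(238, 4500)))) = Add(-433856, Mul(-1, Mul(238, 4738))) = Add(-433856, Mul(-1, 1127644)) = Add(-433856, -1127644) = -1561500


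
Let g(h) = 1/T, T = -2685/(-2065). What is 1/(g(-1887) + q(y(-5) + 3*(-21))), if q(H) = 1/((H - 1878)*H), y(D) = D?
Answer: 71060136/54652001 ≈ 1.3002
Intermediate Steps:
q(H) = 1/(H*(-1878 + H)) (q(H) = 1/((-1878 + H)*H) = 1/(H*(-1878 + H)))
T = 537/413 (T = -2685*(-1/2065) = 537/413 ≈ 1.3002)
g(h) = 413/537 (g(h) = 1/(537/413) = 413/537)
1/(g(-1887) + q(y(-5) + 3*(-21))) = 1/(413/537 + 1/((-5 + 3*(-21))*(-1878 + (-5 + 3*(-21))))) = 1/(413/537 + 1/((-5 - 63)*(-1878 + (-5 - 63)))) = 1/(413/537 + 1/((-68)*(-1878 - 68))) = 1/(413/537 - 1/68/(-1946)) = 1/(413/537 - 1/68*(-1/1946)) = 1/(413/537 + 1/132328) = 1/(54652001/71060136) = 71060136/54652001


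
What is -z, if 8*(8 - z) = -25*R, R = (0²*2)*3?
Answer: -8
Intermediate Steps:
R = 0 (R = (0*2)*3 = 0*3 = 0)
z = 8 (z = 8 - (-25)*0/8 = 8 - ⅛*0 = 8 + 0 = 8)
-z = -1*8 = -8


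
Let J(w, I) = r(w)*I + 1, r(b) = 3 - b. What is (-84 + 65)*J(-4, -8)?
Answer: 1045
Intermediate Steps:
J(w, I) = 1 + I*(3 - w) (J(w, I) = (3 - w)*I + 1 = I*(3 - w) + 1 = 1 + I*(3 - w))
(-84 + 65)*J(-4, -8) = (-84 + 65)*(1 - 1*(-8)*(-3 - 4)) = -19*(1 - 1*(-8)*(-7)) = -19*(1 - 56) = -19*(-55) = 1045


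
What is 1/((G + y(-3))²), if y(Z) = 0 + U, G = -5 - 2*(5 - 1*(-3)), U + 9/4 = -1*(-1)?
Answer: 16/7921 ≈ 0.0020199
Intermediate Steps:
U = -5/4 (U = -9/4 - 1*(-1) = -9/4 + 1 = -5/4 ≈ -1.2500)
G = -21 (G = -5 - 2*(5 + 3) = -5 - 2*8 = -5 - 16 = -21)
y(Z) = -5/4 (y(Z) = 0 - 5/4 = -5/4)
1/((G + y(-3))²) = 1/((-21 - 5/4)²) = 1/((-89/4)²) = 1/(7921/16) = 16/7921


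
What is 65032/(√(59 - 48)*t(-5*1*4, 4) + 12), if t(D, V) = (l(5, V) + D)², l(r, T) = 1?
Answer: -780384/1433387 + 23476552*√11/1433387 ≈ 53.776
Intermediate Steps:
t(D, V) = (1 + D)²
65032/(√(59 - 48)*t(-5*1*4, 4) + 12) = 65032/(√(59 - 48)*(1 - 5*1*4)² + 12) = 65032/(√11*(1 - 5*4)² + 12) = 65032/(√11*(1 - 20)² + 12) = 65032/(√11*(-19)² + 12) = 65032/(√11*361 + 12) = 65032/(361*√11 + 12) = 65032/(12 + 361*√11)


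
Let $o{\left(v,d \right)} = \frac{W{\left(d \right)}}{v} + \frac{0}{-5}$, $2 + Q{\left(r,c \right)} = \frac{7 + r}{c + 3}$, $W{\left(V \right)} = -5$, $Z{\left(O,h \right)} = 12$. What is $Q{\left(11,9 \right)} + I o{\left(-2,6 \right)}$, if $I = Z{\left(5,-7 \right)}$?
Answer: $\frac{59}{2} \approx 29.5$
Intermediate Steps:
$I = 12$
$Q{\left(r,c \right)} = -2 + \frac{7 + r}{3 + c}$ ($Q{\left(r,c \right)} = -2 + \frac{7 + r}{c + 3} = -2 + \frac{7 + r}{3 + c}$)
$o{\left(v,d \right)} = - \frac{5}{v}$ ($o{\left(v,d \right)} = - \frac{5}{v} + \frac{0}{-5} = - \frac{5}{v} + 0 \left(- \frac{1}{5}\right) = - \frac{5}{v} + 0 = - \frac{5}{v}$)
$Q{\left(11,9 \right)} + I o{\left(-2,6 \right)} = \frac{1 + 11 - 18}{3 + 9} + 12 \left(- \frac{5}{-2}\right) = \frac{1 + 11 - 18}{12} + 12 \left(\left(-5\right) \left(- \frac{1}{2}\right)\right) = \frac{1}{12} \left(-6\right) + 12 \cdot \frac{5}{2} = - \frac{1}{2} + 30 = \frac{59}{2}$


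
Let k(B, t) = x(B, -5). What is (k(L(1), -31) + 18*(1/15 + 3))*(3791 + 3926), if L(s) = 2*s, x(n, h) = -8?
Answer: 1821212/5 ≈ 3.6424e+5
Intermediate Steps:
k(B, t) = -8
(k(L(1), -31) + 18*(1/15 + 3))*(3791 + 3926) = (-8 + 18*(1/15 + 3))*(3791 + 3926) = (-8 + 18*(1/15 + 3))*7717 = (-8 + 18*(46/15))*7717 = (-8 + 276/5)*7717 = (236/5)*7717 = 1821212/5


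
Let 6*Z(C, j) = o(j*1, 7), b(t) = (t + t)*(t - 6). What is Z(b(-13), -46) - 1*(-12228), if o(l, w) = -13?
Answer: 73355/6 ≈ 12226.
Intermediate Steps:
b(t) = 2*t*(-6 + t) (b(t) = (2*t)*(-6 + t) = 2*t*(-6 + t))
Z(C, j) = -13/6 (Z(C, j) = (⅙)*(-13) = -13/6)
Z(b(-13), -46) - 1*(-12228) = -13/6 - 1*(-12228) = -13/6 + 12228 = 73355/6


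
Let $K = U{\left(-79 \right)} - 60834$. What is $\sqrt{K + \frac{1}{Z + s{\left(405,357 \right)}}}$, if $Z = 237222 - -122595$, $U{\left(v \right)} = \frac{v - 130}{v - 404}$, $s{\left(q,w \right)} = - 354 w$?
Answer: $\frac{2 i \sqrt{2386928246262870562}}{12527893} \approx 246.64 i$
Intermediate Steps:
$U{\left(v \right)} = \frac{-130 + v}{-404 + v}$
$Z = 359817$ ($Z = 237222 + 122595 = 359817$)
$K = - \frac{29382613}{483}$ ($K = \frac{-130 - 79}{-404 - 79} - 60834 = \frac{1}{-483} \left(-209\right) - 60834 = \left(- \frac{1}{483}\right) \left(-209\right) - 60834 = \frac{209}{483} - 60834 = - \frac{29382613}{483} \approx -60834.0$)
$\sqrt{K + \frac{1}{Z + s{\left(405,357 \right)}}} = \sqrt{- \frac{29382613}{483} + \frac{1}{359817 - 126378}} = \sqrt{- \frac{29382613}{483} + \frac{1}{233439}} = \sqrt{- \frac{762116421736}{12527893}} = \frac{2 i \sqrt{2386928246262870562}}{12527893}$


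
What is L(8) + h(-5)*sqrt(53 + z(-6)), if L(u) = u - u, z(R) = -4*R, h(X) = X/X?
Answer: sqrt(77) ≈ 8.7750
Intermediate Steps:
h(X) = 1
L(u) = 0
L(8) + h(-5)*sqrt(53 + z(-6)) = 0 + 1*sqrt(53 - 4*(-6)) = 0 + 1*sqrt(53 + 24) = 0 + 1*sqrt(77) = 0 + sqrt(77) = sqrt(77)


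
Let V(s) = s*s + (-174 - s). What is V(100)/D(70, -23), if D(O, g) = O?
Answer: 4863/35 ≈ 138.94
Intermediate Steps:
V(s) = -174 + s² - s (V(s) = s² + (-174 - s) = -174 + s² - s)
V(100)/D(70, -23) = (-174 + 100² - 1*100)/70 = (-174 + 10000 - 100)*(1/70) = 9726*(1/70) = 4863/35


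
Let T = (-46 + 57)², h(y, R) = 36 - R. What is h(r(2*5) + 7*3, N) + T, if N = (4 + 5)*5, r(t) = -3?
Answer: 112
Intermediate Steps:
N = 45 (N = 9*5 = 45)
T = 121 (T = 11² = 121)
h(r(2*5) + 7*3, N) + T = (36 - 1*45) + 121 = (36 - 45) + 121 = -9 + 121 = 112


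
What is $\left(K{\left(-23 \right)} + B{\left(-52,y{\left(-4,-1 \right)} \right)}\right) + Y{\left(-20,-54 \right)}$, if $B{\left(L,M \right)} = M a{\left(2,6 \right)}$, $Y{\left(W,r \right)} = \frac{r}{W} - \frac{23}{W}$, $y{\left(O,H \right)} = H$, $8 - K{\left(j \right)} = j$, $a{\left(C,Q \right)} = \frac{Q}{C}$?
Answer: $\frac{637}{20} \approx 31.85$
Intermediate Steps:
$K{\left(j \right)} = 8 - j$
$Y{\left(W,r \right)} = - \frac{23}{W} + \frac{r}{W}$
$B{\left(L,M \right)} = 3 M$ ($B{\left(L,M \right)} = M \frac{6}{2} = M 6 \cdot \frac{1}{2} = M 3 = 3 M$)
$\left(K{\left(-23 \right)} + B{\left(-52,y{\left(-4,-1 \right)} \right)}\right) + Y{\left(-20,-54 \right)} = \left(\left(8 - -23\right) + 3 \left(-1\right)\right) + \frac{-23 - 54}{-20} = \left(\left(8 + 23\right) - 3\right) - - \frac{77}{20} = \left(31 - 3\right) + \frac{77}{20} = 28 + \frac{77}{20} = \frac{637}{20}$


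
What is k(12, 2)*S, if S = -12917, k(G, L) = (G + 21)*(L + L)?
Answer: -1705044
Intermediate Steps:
k(G, L) = 2*L*(21 + G) (k(G, L) = (21 + G)*(2*L) = 2*L*(21 + G))
k(12, 2)*S = (2*2*(21 + 12))*(-12917) = (2*2*33)*(-12917) = 132*(-12917) = -1705044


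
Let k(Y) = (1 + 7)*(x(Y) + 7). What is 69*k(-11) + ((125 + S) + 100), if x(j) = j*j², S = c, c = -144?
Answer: -730767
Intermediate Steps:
S = -144
x(j) = j³
k(Y) = 56 + 8*Y³ (k(Y) = (1 + 7)*(Y³ + 7) = 8*(7 + Y³) = 56 + 8*Y³)
69*k(-11) + ((125 + S) + 100) = 69*(56 + 8*(-11)³) + ((125 - 144) + 100) = 69*(56 + 8*(-1331)) + (-19 + 100) = 69*(56 - 10648) + 81 = 69*(-10592) + 81 = -730848 + 81 = -730767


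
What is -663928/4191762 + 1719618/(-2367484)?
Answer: -2195017076017/2480982366702 ≈ -0.88474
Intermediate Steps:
-663928/4191762 + 1719618/(-2367484) = -663928*1/4191762 + 1719618*(-1/2367484) = -331964/2095881 - 859809/1183742 = -2195017076017/2480982366702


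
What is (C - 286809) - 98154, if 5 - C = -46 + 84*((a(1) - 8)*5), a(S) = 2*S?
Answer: -382392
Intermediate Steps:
C = 2571 (C = 5 - (-46 + 84*((2*1 - 8)*5)) = 5 - (-46 + 84*((2 - 8)*5)) = 5 - (-46 + 84*(-6*5)) = 5 - (-46 + 84*(-30)) = 5 - (-46 - 2520) = 5 - 1*(-2566) = 5 + 2566 = 2571)
(C - 286809) - 98154 = (2571 - 286809) - 98154 = -284238 - 98154 = -382392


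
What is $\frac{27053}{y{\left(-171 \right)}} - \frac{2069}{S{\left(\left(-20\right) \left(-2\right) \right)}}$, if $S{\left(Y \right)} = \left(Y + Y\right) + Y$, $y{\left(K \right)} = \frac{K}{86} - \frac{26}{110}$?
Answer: $- \frac{15377054887}{1262760} \approx -12177.0$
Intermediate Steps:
$y{\left(K \right)} = - \frac{13}{55} + \frac{K}{86}$ ($y{\left(K \right)} = K \frac{1}{86} - \frac{13}{55} = \frac{K}{86} - \frac{13}{55} = - \frac{13}{55} + \frac{K}{86}$)
$S{\left(Y \right)} = 3 Y$ ($S{\left(Y \right)} = 2 Y + Y = 3 Y$)
$\frac{27053}{y{\left(-171 \right)}} - \frac{2069}{S{\left(\left(-20\right) \left(-2\right) \right)}} = \frac{27053}{- \frac{13}{55} + \frac{1}{86} \left(-171\right)} - \frac{2069}{3 \left(\left(-20\right) \left(-2\right)\right)} = \frac{27053}{- \frac{13}{55} - \frac{171}{86}} - \frac{2069}{3 \cdot 40} = \frac{27053}{- \frac{10523}{4730}} - \frac{2069}{120} = 27053 \left(- \frac{4730}{10523}\right) - \frac{2069}{120} = - \frac{127960690}{10523} - \frac{2069}{120} = - \frac{15377054887}{1262760}$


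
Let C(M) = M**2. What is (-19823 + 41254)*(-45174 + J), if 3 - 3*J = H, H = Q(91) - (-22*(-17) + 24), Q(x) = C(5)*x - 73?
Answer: -2942969213/3 ≈ -9.8099e+8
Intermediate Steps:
Q(x) = -73 + 25*x (Q(x) = 5**2*x - 73 = 25*x - 73 = -73 + 25*x)
H = 1804 (H = (-73 + 25*91) - (-22*(-17) + 24) = (-73 + 2275) - (374 + 24) = 2202 - 1*398 = 2202 - 398 = 1804)
J = -1801/3 (J = 1 - 1/3*1804 = 1 - 1804/3 = -1801/3 ≈ -600.33)
(-19823 + 41254)*(-45174 + J) = (-19823 + 41254)*(-45174 - 1801/3) = 21431*(-137323/3) = -2942969213/3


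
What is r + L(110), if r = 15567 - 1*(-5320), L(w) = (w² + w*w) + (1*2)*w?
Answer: 45307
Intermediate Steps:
L(w) = 2*w + 2*w² (L(w) = (w² + w²) + 2*w = 2*w² + 2*w = 2*w + 2*w²)
r = 20887 (r = 15567 + 5320 = 20887)
r + L(110) = 20887 + 2*110*(1 + 110) = 20887 + 2*110*111 = 20887 + 24420 = 45307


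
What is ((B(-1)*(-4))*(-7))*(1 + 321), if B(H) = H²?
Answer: 9016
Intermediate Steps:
((B(-1)*(-4))*(-7))*(1 + 321) = (((-1)²*(-4))*(-7))*(1 + 321) = ((1*(-4))*(-7))*322 = -4*(-7)*322 = 28*322 = 9016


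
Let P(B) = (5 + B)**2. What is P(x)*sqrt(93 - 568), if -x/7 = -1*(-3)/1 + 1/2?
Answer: 7605*I*sqrt(19)/4 ≈ 8287.4*I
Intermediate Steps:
x = -49/2 (x = -7*(-1*(-3)/1 + 1/2) = -7*(3*1 + 1*(1/2)) = -7*(3 + 1/2) = -7*7/2 = -49/2 ≈ -24.500)
P(x)*sqrt(93 - 568) = (5 - 49/2)**2*sqrt(93 - 568) = (-39/2)**2*sqrt(-475) = 1521*(5*I*sqrt(19))/4 = 7605*I*sqrt(19)/4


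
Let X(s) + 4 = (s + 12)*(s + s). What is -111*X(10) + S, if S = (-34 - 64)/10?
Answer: -242029/5 ≈ -48406.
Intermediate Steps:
S = -49/5 (S = -98*⅒ = -49/5 ≈ -9.8000)
X(s) = -4 + 2*s*(12 + s) (X(s) = -4 + (s + 12)*(s + s) = -4 + (12 + s)*(2*s) = -4 + 2*s*(12 + s))
-111*X(10) + S = -111*(-4 + 2*10² + 24*10) - 49/5 = -111*(-4 + 2*100 + 240) - 49/5 = -111*(-4 + 200 + 240) - 49/5 = -111*436 - 49/5 = -48396 - 49/5 = -242029/5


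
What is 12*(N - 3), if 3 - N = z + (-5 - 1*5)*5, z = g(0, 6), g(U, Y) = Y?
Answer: 528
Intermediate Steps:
z = 6
N = 47 (N = 3 - (6 + (-5 - 1*5)*5) = 3 - (6 + (-5 - 5)*5) = 3 - (6 - 10*5) = 3 - (6 - 50) = 3 - 1*(-44) = 3 + 44 = 47)
12*(N - 3) = 12*(47 - 3) = 12*44 = 528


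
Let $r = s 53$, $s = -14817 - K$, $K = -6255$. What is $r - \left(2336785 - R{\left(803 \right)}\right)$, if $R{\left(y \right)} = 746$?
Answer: $-2789825$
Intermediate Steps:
$s = -8562$ ($s = -14817 - -6255 = -14817 + 6255 = -8562$)
$r = -453786$ ($r = \left(-8562\right) 53 = -453786$)
$r - \left(2336785 - R{\left(803 \right)}\right) = -453786 - \left(2336785 - 746\right) = -453786 - 2336039 = -2789825$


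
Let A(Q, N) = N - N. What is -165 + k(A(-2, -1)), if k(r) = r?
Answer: -165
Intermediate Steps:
A(Q, N) = 0
-165 + k(A(-2, -1)) = -165 + 0 = -165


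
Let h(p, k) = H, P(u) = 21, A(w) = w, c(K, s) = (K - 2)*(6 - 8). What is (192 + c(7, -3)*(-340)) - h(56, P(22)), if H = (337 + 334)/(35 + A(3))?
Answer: 135825/38 ≈ 3574.3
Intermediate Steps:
c(K, s) = 4 - 2*K (c(K, s) = (-2 + K)*(-2) = 4 - 2*K)
H = 671/38 (H = (337 + 334)/(35 + 3) = 671/38 ≈ 17.658)
h(p, k) = 671/38
(192 + c(7, -3)*(-340)) - h(56, P(22)) = (192 + (4 - 2*7)*(-340)) - 1*671/38 = (192 + (4 - 14)*(-340)) - 671/38 = (192 - 10*(-340)) - 671/38 = (192 + 3400) - 671/38 = 3592 - 671/38 = 135825/38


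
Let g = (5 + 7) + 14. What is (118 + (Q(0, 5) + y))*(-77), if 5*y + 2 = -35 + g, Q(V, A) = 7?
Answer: -47278/5 ≈ -9455.6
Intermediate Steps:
g = 26 (g = 12 + 14 = 26)
y = -11/5 (y = -⅖ + (-35 + 26)/5 = -⅖ + (⅕)*(-9) = -⅖ - 9/5 = -11/5 ≈ -2.2000)
(118 + (Q(0, 5) + y))*(-77) = (118 + (7 - 11/5))*(-77) = (118 + 24/5)*(-77) = (614/5)*(-77) = -47278/5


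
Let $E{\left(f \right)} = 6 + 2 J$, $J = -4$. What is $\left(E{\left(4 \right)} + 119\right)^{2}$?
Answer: $13689$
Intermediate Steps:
$E{\left(f \right)} = -2$ ($E{\left(f \right)} = 6 + 2 \left(-4\right) = 6 - 8 = -2$)
$\left(E{\left(4 \right)} + 119\right)^{2} = \left(-2 + 119\right)^{2} = 117^{2} = 13689$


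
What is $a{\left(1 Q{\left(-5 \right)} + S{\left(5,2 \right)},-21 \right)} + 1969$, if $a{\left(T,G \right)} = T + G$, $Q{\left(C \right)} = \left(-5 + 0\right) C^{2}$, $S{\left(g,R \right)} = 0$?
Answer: $1823$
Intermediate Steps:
$Q{\left(C \right)} = - 5 C^{2}$
$a{\left(T,G \right)} = G + T$
$a{\left(1 Q{\left(-5 \right)} + S{\left(5,2 \right)},-21 \right)} + 1969 = \left(-21 + \left(1 \left(- 5 \left(-5\right)^{2}\right) + 0\right)\right) + 1969 = \left(-21 + \left(1 \left(\left(-5\right) 25\right) + 0\right)\right) + 1969 = \left(-21 + \left(1 \left(-125\right) + 0\right)\right) + 1969 = \left(-21 + \left(-125 + 0\right)\right) + 1969 = \left(-21 - 125\right) + 1969 = -146 + 1969 = 1823$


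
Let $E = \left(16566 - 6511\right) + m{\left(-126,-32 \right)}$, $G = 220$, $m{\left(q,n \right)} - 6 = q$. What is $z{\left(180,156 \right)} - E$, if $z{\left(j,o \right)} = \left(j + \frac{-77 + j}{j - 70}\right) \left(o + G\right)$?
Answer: $\frac{3195339}{55} \approx 58097.0$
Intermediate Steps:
$m{\left(q,n \right)} = 6 + q$
$z{\left(j,o \right)} = \left(220 + o\right) \left(j + \frac{-77 + j}{-70 + j}\right)$ ($z{\left(j,o \right)} = \left(j + \frac{-77 + j}{j - 70}\right) \left(o + 220\right) = \left(j + \frac{-77 + j}{-70 + j}\right) \left(220 + o\right) = \left(220 + o\right) \left(j + \frac{-77 + j}{-70 + j}\right)$)
$E = 9935$ ($E = \left(16566 - 6511\right) + \left(6 - 126\right) = 10055 - 120 = 9935$)
$z{\left(180,156 \right)} - E = \frac{-16940 - 2732400 - 12012 + 220 \cdot 180^{2} + 156 \cdot 180^{2} - 12420 \cdot 156}{-70 + 180} - 9935 = \frac{-16940 - 2732400 - 12012 + 220 \cdot 32400 + 156 \cdot 32400 - 1937520}{110} - 9935 = \frac{-16940 - 2732400 - 12012 + 7128000 + 5054400 - 1937520}{110} - 9935 = \frac{1}{110} \cdot 7483528 - 9935 = \frac{3741764}{55} - 9935 = \frac{3195339}{55}$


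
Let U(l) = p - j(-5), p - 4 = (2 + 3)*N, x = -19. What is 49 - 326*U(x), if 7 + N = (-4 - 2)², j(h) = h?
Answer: -50155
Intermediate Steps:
N = 29 (N = -7 + (-4 - 2)² = -7 + (-6)² = -7 + 36 = 29)
p = 149 (p = 4 + (2 + 3)*29 = 4 + 5*29 = 4 + 145 = 149)
U(l) = 154 (U(l) = 149 - 1*(-5) = 149 + 5 = 154)
49 - 326*U(x) = 49 - 326*154 = 49 - 50204 = -50155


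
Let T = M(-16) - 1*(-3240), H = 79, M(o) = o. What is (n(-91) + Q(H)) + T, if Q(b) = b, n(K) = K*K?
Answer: 11584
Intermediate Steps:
n(K) = K²
T = 3224 (T = -16 - 1*(-3240) = -16 + 3240 = 3224)
(n(-91) + Q(H)) + T = ((-91)² + 79) + 3224 = (8281 + 79) + 3224 = 8360 + 3224 = 11584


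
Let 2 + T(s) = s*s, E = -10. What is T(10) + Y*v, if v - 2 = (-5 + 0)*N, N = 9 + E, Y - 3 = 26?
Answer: 301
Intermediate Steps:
Y = 29 (Y = 3 + 26 = 29)
T(s) = -2 + s**2 (T(s) = -2 + s*s = -2 + s**2)
N = -1 (N = 9 - 10 = -1)
v = 7 (v = 2 + (-5 + 0)*(-1) = 2 - 5*(-1) = 2 + 5 = 7)
T(10) + Y*v = (-2 + 10**2) + 29*7 = (-2 + 100) + 203 = 98 + 203 = 301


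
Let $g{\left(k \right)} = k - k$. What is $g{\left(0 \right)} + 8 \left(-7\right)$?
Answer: $-56$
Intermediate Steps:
$g{\left(k \right)} = 0$
$g{\left(0 \right)} + 8 \left(-7\right) = 0 + 8 \left(-7\right) = 0 - 56 = -56$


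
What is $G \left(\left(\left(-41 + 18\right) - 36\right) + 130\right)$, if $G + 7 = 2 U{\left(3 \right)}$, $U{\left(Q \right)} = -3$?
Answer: $-923$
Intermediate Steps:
$G = -13$ ($G = -7 + 2 \left(-3\right) = -7 - 6 = -13$)
$G \left(\left(\left(-41 + 18\right) - 36\right) + 130\right) = - 13 \left(\left(\left(-41 + 18\right) - 36\right) + 130\right) = - 13 \left(\left(-23 - 36\right) + 130\right) = - 13 \left(-59 + 130\right) = \left(-13\right) 71 = -923$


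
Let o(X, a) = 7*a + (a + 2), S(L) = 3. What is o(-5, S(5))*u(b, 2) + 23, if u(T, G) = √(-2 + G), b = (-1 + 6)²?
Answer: 23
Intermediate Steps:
b = 25 (b = 5² = 25)
o(X, a) = 2 + 8*a (o(X, a) = 7*a + (2 + a) = 2 + 8*a)
o(-5, S(5))*u(b, 2) + 23 = (2 + 8*3)*√(-2 + 2) + 23 = (2 + 24)*√0 + 23 = 26*0 + 23 = 0 + 23 = 23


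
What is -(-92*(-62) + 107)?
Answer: -5811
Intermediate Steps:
-(-92*(-62) + 107) = -(5704 + 107) = -1*5811 = -5811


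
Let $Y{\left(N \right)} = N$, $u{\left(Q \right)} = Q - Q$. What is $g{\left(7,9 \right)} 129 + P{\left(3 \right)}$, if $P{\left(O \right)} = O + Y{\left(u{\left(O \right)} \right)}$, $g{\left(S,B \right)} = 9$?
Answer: $1164$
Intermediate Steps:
$u{\left(Q \right)} = 0$
$P{\left(O \right)} = O$ ($P{\left(O \right)} = O + 0 = O$)
$g{\left(7,9 \right)} 129 + P{\left(3 \right)} = 9 \cdot 129 + 3 = 1161 + 3 = 1164$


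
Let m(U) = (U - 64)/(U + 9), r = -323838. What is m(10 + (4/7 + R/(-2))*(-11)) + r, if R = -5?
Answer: -67033237/207 ≈ -3.2383e+5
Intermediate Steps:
m(U) = (-64 + U)/(9 + U)
m(10 + (4/7 + R/(-2))*(-11)) + r = (-64 + (10 + (4/7 - 5/(-2))*(-11)))/(9 + (10 + (4/7 - 5/(-2))*(-11))) - 323838 = (-64 + (10 + (4*(1/7) - 5*(-1/2))*(-11)))/(9 + (10 + (4*(1/7) - 5*(-1/2))*(-11))) - 323838 = (-64 + (10 + (4/7 + 5/2)*(-11)))/(9 + (10 + (4/7 + 5/2)*(-11))) - 323838 = (-64 + (10 + (43/14)*(-11)))/(9 + (10 + (43/14)*(-11))) - 323838 = (-64 + (10 - 473/14))/(9 + (10 - 473/14)) - 323838 = (-64 - 333/14)/(9 - 333/14) - 323838 = -1229/14/(-207/14) - 323838 = -14/207*(-1229/14) - 323838 = 1229/207 - 323838 = -67033237/207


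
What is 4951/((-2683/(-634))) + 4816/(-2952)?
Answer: 1156651480/990027 ≈ 1168.3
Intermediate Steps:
4951/((-2683/(-634))) + 4816/(-2952) = 4951/((-2683*(-1/634))) + 4816*(-1/2952) = 4951/(2683/634) - 602/369 = 4951*(634/2683) - 602/369 = 3138934/2683 - 602/369 = 1156651480/990027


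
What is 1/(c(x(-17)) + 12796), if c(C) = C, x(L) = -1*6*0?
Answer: 1/12796 ≈ 7.8149e-5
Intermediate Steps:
x(L) = 0 (x(L) = -6*0 = 0)
1/(c(x(-17)) + 12796) = 1/(0 + 12796) = 1/12796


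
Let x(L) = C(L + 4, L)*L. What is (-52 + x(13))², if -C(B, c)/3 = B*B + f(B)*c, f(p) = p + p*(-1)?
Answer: 128210329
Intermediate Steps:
f(p) = 0 (f(p) = p - p = 0)
C(B, c) = -3*B² (C(B, c) = -3*(B*B + 0*c) = -3*(B² + 0) = -3*B²)
x(L) = -3*L*(4 + L)² (x(L) = (-3*(L + 4)²)*L = (-3*(4 + L)²)*L = -3*L*(4 + L)²)
(-52 + x(13))² = (-52 - 3*13*(4 + 13)²)² = (-52 - 3*13*17²)² = (-52 - 3*13*289)² = (-52 - 11271)² = (-11323)² = 128210329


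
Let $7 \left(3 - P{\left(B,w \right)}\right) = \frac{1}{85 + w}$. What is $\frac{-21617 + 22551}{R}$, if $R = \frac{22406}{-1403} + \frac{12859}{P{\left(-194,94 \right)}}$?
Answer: $\frac{4924490716}{22521393033} \approx 0.21866$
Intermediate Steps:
$P{\left(B,w \right)} = 3 - \frac{1}{7 \left(85 + w\right)}$
$R = \frac{22521393033}{5272474}$ ($R = \frac{22406}{-1403} + \frac{12859}{\frac{1}{7} \frac{1}{85 + 94} \left(1784 + 21 \cdot 94\right)} = 22406 \left(- \frac{1}{1403}\right) + \frac{12859}{\frac{1}{7} \cdot \frac{1}{179} \left(1784 + 1974\right)} = - \frac{22406}{1403} + \frac{12859}{\frac{1}{7} \cdot \frac{1}{179} \cdot 3758} = - \frac{22406}{1403} + \frac{12859}{\frac{3758}{1253}} = - \frac{22406}{1403} + 12859 \cdot \frac{1253}{3758} = - \frac{22406}{1403} + \frac{16112327}{3758} = \frac{22521393033}{5272474} \approx 4271.5$)
$\frac{-21617 + 22551}{R} = \frac{-21617 + 22551}{\frac{22521393033}{5272474}} = 934 \cdot \frac{5272474}{22521393033} = \frac{4924490716}{22521393033}$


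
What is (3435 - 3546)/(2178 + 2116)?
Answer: -111/4294 ≈ -0.025850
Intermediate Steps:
(3435 - 3546)/(2178 + 2116) = -111/4294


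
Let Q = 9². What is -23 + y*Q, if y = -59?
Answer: -4802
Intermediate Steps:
Q = 81
-23 + y*Q = -23 - 59*81 = -23 - 4779 = -4802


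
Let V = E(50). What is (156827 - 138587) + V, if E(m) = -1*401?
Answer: 17839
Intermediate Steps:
E(m) = -401
V = -401
(156827 - 138587) + V = (156827 - 138587) - 401 = 18240 - 401 = 17839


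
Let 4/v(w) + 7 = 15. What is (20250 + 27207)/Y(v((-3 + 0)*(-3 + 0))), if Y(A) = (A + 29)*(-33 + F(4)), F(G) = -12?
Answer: -10546/295 ≈ -35.749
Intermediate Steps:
v(w) = ½ (v(w) = 4/(-7 + 15) = 4/8 = 4*(⅛) = ½)
Y(A) = -1305 - 45*A (Y(A) = (A + 29)*(-33 - 12) = (29 + A)*(-45) = -1305 - 45*A)
(20250 + 27207)/Y(v((-3 + 0)*(-3 + 0))) = (20250 + 27207)/(-1305 - 45*½) = 47457/(-1305 - 45/2) = 47457/(-2655/2) = 47457*(-2/2655) = -10546/295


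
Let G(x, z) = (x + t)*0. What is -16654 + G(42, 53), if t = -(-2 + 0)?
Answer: -16654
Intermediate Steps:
t = 2 (t = -1*(-2) = 2)
G(x, z) = 0 (G(x, z) = (x + 2)*0 = (2 + x)*0 = 0)
-16654 + G(42, 53) = -16654 + 0 = -16654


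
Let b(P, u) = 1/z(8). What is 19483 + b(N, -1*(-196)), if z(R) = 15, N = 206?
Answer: 292246/15 ≈ 19483.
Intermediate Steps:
b(P, u) = 1/15
19483 + b(N, -1*(-196)) = 19483 + 1/15 = 292246/15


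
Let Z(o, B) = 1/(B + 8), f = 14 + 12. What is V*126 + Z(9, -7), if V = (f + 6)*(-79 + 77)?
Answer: -8063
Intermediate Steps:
f = 26
Z(o, B) = 1/(8 + B)
V = -64 (V = (26 + 6)*(-79 + 77) = 32*(-2) = -64)
V*126 + Z(9, -7) = -64*126 + 1/(8 - 7) = -8064 + 1/1 = -8064 + 1 = -8063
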